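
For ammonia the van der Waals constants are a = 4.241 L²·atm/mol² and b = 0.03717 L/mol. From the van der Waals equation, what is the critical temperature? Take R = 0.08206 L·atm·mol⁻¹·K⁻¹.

T_c ≈ 412.0 K

For a van der Waals gas, T_c = 8a/(27Rb).
T_c = 8×4.241/(27×0.08206×0.03717) = 33.928/0.082355 = 412.0 K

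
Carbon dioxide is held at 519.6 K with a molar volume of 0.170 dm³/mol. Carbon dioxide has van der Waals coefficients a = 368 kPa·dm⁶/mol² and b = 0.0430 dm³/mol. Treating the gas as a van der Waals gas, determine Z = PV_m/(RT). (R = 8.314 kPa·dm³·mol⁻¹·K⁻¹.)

Z ≈ 0.8375

P = RT/(V_m − b) − a/V_m² = (8.314)(519.6)/(0.170 − 0.0430) − 368/(0.170)²
  = 4320.0/0.12700 − 12734 = 34016 − 12734 = 21282 kPa
Z = PV_m/(RT) = (21282)(0.170)/((8.314)(519.6)) = 3617.9/4320.0 = 0.8375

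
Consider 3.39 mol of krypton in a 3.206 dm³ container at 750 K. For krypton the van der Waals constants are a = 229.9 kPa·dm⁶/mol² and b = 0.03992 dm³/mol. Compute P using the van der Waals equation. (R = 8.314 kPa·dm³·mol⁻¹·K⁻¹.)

P ≈ 6627 kPa

P = nRT/(V − nb) − a n²/V²
nRT/(V − nb) = (3.39)(8.314)(750)/(3.206 − 3.39×0.03992) = 21138/3.0707 = 6883.8 kPa
a n²/V² = (229.9)(3.39)²/(3.206)² = 257.05 kPa
P = 6883.8 − 257.05 = 6627 kPa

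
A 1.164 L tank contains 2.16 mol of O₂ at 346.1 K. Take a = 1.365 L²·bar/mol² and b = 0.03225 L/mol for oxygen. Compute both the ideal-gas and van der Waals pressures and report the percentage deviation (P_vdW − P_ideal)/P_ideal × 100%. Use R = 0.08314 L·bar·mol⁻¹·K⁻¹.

Ideal: P_ideal = nRT/V = (2.16)(0.08314)(346.1)/1.164 = 53.3965 bar
vdW: P = nRT/(V − nb) − a n²/V² = 62.1535/1.09434 − 6.36854/1.35490 = 56.7954 − 4.70038 = 52.0950 bar
% deviation = (52.0950 − 53.3965)/53.3965 × 100% = -2.44%

-2.44 %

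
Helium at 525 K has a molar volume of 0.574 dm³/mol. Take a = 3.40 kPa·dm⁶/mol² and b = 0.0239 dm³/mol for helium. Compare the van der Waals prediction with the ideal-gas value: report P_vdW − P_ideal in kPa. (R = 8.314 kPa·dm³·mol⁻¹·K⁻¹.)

ΔP ≈ 320.1 kPa

Ideal: P_ideal = RT/V_m = (8.314)(525)/0.574 = 7604.27 kPa
vdW: P = RT/(V_m − b) − a/V_m² = 4364.85/0.550100 − 3.40/0.329476 = 7934.65 − 10.3194 = 7924.33 kPa
ΔP = 7924.33 − 7604.27 = 320.1 kPa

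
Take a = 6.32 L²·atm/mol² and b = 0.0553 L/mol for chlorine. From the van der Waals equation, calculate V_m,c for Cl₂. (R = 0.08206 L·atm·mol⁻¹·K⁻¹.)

For a van der Waals gas, V_m,c = 3b.
V_m,c = 3×0.0553 = 0.1659 L/mol

V_m,c ≈ 0.1659 L/mol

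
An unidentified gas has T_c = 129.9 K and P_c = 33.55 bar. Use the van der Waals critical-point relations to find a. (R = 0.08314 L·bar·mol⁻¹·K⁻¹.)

From T_c = 8a/(27Rb) and P_c = a/(27b²): a = 27 R² T_c²/(64 P_c).
a = 27×(0.08314)²×(129.9)²/(64×33.55) = 3149.2/2147.2 = 1.467 L²·bar/mol²

a ≈ 1.467 L²·bar/mol²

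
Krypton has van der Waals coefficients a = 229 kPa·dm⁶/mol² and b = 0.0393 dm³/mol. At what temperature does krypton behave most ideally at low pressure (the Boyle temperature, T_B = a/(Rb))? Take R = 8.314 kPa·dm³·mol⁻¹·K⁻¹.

T_B ≈ 700.9 K

For a van der Waals gas the second virial coefficient B₂ = b − a/(RT) vanishes at T_B = a/(Rb).
T_B = 229/(8.314×0.0393) = 229/0.32674 = 700.9 K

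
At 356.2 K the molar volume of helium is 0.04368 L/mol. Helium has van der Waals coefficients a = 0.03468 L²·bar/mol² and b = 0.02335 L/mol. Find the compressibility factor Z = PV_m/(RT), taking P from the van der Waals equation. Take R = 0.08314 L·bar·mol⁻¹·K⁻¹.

Z ≈ 2.122

P = RT/(V_m − b) − a/V_m² = (0.08314)(356.2)/(0.04368 − 0.02335) − 0.03468/(0.04368)²
  = 29.614/0.020330 − 18.177 = 1456.7 − 18.177 = 1438.5 bar
Z = PV_m/(RT) = (1438.5)(0.04368)/((0.08314)(356.2)) = 62.834/29.614 = 2.122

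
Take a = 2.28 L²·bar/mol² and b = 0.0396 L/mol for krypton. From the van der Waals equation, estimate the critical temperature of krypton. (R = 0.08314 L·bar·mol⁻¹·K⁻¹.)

T_c ≈ 205.2 K

For a van der Waals gas, T_c = 8a/(27Rb).
T_c = 8×2.28/(27×0.08314×0.0396) = 18.240/0.088893 = 205.2 K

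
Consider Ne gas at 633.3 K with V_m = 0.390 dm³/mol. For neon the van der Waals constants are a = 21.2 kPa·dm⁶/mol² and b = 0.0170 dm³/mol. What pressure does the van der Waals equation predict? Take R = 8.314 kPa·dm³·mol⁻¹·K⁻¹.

P ≈ 13977 kPa

P = RT/(V_m − b) − a/V_m²
RT/(V_m − b) = (8.314)(633.3)/(0.390 − 0.0170) = 5265.3/0.37300 = 14116 kPa
a/V_m² = 21.2/(0.390)² = 139.38 kPa
P = 14116 − 139.38 = 13977 kPa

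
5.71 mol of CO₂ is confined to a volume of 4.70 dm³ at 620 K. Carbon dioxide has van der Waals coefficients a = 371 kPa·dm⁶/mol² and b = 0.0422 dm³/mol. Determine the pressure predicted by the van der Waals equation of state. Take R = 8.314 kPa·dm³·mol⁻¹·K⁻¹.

P = nRT/(V − nb) − a n²/V²
nRT/(V − nb) = (5.71)(8.314)(620)/(4.70 − 5.71×0.0422) = 29433/4.4590 = 6600.8 kPa
a n²/V² = (371)(5.71)²/(4.70)² = 547.58 kPa
P = 6600.8 − 547.58 = 6053 kPa

P ≈ 6053 kPa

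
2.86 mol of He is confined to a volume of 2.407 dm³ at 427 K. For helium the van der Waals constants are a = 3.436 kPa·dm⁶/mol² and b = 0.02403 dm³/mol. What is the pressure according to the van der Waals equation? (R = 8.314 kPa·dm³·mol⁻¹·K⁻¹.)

P ≈ 4337 kPa

P = nRT/(V − nb) − a n²/V²
nRT/(V − nb) = (2.86)(8.314)(427)/(2.407 − 2.86×0.02403) = 10153/2.3383 = 4342.0 kPa
a n²/V² = (3.436)(2.86)²/(2.407)² = 4.8510 kPa
P = 4342.0 − 4.8510 = 4337 kPa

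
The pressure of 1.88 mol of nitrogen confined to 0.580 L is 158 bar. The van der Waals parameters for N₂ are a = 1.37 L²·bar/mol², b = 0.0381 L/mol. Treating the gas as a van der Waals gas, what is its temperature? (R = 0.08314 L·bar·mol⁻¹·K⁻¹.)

T = (P + a n²/V²)(V − nb)/(nR)
P + a n²/V² = 158 + (1.37)(1.88)²/(0.580)² = 172.39 bar
V − nb = 0.580 − (1.88)(0.0381) = 0.50837 L
T = (172.39)(0.50837)/((1.88)(0.08314)) = 560.7 K

T ≈ 560.7 K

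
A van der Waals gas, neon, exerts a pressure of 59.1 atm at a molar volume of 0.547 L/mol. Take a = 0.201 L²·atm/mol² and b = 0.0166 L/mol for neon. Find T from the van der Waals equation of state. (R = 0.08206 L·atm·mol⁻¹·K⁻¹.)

T ≈ 386.3 K

T = (P + a/V_m²)(V_m − b)/R
P + a/V_m² = 59.1 + 0.201/(0.547)² = 59.772 atm
V_m − b = 0.547 − 0.0166 = 0.53040 L/mol
T = (59.772)(0.53040)/0.08206 = 386.3 K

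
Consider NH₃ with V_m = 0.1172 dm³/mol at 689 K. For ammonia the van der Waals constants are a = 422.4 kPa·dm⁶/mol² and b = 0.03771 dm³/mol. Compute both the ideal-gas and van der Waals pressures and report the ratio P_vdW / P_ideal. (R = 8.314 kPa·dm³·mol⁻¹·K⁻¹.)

Ideal: P_ideal = RT/V_m = (8.314)(689)/0.1172 = 48876.7 kPa
vdW: P = RT/(V_m − b) − a/V_m² = 5728.35/0.0794900 − 422.4/0.0137358 = 72063.8 − 30751.8 = 41312.0 kPa
Ratio = 41312.0/48876.7 = 0.8452

P_vdW / P_ideal ≈ 0.8452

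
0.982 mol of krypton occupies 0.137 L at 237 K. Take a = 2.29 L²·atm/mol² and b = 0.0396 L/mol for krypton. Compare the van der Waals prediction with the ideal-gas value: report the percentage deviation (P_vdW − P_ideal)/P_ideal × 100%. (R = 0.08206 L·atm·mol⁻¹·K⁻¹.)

-44.77 %

Ideal: P_ideal = nRT/V = (0.982)(0.08206)(237)/0.137 = 139.403 atm
vdW: P = nRT/(V − nb) − a n²/V² = 19.0982/0.0981128 − 2.20830/0.0187690 = 194.656 − 117.657 = 76.999 atm
% deviation = (76.999 − 139.403)/139.403 × 100% = -44.77%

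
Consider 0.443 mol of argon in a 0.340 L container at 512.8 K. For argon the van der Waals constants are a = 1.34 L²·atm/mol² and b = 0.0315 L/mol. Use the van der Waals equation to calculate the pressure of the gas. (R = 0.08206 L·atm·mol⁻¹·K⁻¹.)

P = nRT/(V − nb) − a n²/V²
nRT/(V − nb) = (0.443)(0.08206)(512.8)/(0.340 − 0.443×0.0315) = 18.642/0.32605 = 57.175 atm
a n²/V² = (1.34)(0.443)²/(0.340)² = 2.2749 atm
P = 57.175 − 2.2749 = 54.90 atm

P ≈ 54.90 atm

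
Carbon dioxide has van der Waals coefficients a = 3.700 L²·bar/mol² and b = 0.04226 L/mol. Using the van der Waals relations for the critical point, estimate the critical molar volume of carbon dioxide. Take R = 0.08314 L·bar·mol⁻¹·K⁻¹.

V_m,c ≈ 0.1268 L/mol

For a van der Waals gas, V_m,c = 3b.
V_m,c = 3×0.04226 = 0.1268 L/mol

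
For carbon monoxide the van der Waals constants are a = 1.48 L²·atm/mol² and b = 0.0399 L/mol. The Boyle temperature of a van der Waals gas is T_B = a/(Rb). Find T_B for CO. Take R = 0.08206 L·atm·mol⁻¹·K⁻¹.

T_B ≈ 452.0 K

For a van der Waals gas the second virial coefficient B₂ = b − a/(RT) vanishes at T_B = a/(Rb).
T_B = 1.48/(0.08206×0.0399) = 1.48/0.0032742 = 452.0 K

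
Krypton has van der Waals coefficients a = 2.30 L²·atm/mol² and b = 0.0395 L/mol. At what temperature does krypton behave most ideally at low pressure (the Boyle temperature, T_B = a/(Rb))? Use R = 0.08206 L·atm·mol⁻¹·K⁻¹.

T_B ≈ 709.6 K

For a van der Waals gas the second virial coefficient B₂ = b − a/(RT) vanishes at T_B = a/(Rb).
T_B = 2.30/(0.08206×0.0395) = 2.30/0.0032414 = 709.6 K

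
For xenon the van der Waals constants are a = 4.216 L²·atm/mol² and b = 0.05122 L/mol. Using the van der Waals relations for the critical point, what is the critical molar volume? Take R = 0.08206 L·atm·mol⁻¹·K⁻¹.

For a van der Waals gas, V_m,c = 3b.
V_m,c = 3×0.05122 = 0.1537 L/mol

V_m,c ≈ 0.1537 L/mol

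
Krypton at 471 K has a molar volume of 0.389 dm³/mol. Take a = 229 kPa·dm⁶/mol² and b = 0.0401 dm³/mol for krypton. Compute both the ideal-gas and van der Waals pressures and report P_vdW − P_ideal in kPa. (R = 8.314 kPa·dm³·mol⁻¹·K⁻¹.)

Ideal: P_ideal = RT/V_m = (8.314)(471)/0.389 = 10066.6 kPa
vdW: P = RT/(V_m − b) − a/V_m² = 3915.89/0.348900 − 229/0.151321 = 11223.5 − 1513.34 = 9710.2 kPa
ΔP = 9710.2 − 10066.6 = -356 kPa

ΔP ≈ -356 kPa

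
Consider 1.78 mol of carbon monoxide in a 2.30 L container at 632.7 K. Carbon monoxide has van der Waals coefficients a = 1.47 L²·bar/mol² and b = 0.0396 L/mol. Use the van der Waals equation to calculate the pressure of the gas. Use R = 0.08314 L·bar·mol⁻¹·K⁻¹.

P ≈ 41.12 bar

P = nRT/(V − nb) − a n²/V²
nRT/(V − nb) = (1.78)(0.08314)(632.7)/(2.30 − 1.78×0.0396) = 93.633/2.2295 = 41.997 bar
a n²/V² = (1.47)(1.78)²/(2.30)² = 0.88044 bar
P = 41.997 − 0.88044 = 41.12 bar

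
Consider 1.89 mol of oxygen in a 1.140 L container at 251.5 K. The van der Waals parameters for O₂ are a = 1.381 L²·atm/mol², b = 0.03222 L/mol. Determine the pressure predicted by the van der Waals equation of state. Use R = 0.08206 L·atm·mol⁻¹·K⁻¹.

P = nRT/(V − nb) − a n²/V²
nRT/(V − nb) = (1.89)(0.08206)(251.5)/(1.140 − 1.89×0.03222) = 39.006/1.0791 = 36.147 atm
a n²/V² = (1.381)(1.89)²/(1.140)² = 3.7958 atm
P = 36.147 − 3.7958 = 32.35 atm

P ≈ 32.35 atm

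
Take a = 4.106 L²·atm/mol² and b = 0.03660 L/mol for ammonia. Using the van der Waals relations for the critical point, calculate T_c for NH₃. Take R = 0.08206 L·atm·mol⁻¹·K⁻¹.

T_c ≈ 405.1 K

For a van der Waals gas, T_c = 8a/(27Rb).
T_c = 8×4.106/(27×0.08206×0.03660) = 32.848/0.081092 = 405.1 K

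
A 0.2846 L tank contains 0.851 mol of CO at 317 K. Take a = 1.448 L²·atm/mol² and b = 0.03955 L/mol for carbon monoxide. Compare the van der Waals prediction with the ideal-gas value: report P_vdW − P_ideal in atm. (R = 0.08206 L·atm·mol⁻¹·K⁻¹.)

Ideal: P_ideal = nRT/V = (0.851)(0.08206)(317)/0.2846 = 77.7831 atm
vdW: P = nRT/(V − nb) − a n²/V² = 22.1371/0.250943 − 1.04864/0.0809972 = 88.2157 − 12.9466 = 75.2691 atm
ΔP = 75.2691 − 77.7831 = -2.514 atm

ΔP ≈ -2.514 atm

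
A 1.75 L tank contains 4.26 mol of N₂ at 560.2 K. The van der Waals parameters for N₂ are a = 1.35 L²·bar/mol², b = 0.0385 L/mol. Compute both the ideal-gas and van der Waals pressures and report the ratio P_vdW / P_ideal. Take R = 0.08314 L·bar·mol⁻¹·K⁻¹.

P_vdW / P_ideal ≈ 1.033

Ideal: P_ideal = nRT/V = (4.26)(0.08314)(560.2)/1.75 = 113.377 bar
vdW: P = nRT/(V − nb) − a n²/V² = 198.410/1.58599 − 24.4993/3.06250 = 125.102 − 7.99977 = 117.102 bar
Ratio = 117.102/113.377 = 1.033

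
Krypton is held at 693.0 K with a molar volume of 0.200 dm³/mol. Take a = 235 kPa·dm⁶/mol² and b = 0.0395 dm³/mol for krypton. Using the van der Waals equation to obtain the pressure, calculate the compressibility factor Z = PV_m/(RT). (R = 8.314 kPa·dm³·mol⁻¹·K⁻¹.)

Z ≈ 1.042

P = RT/(V_m − b) − a/V_m² = (8.314)(693.0)/(0.200 − 0.0395) − 235/(0.200)²
  = 5761.6/0.16050 − 5875.0 = 35898 − 5875.0 = 30023 kPa
Z = PV_m/(RT) = (30023)(0.200)/((8.314)(693.0)) = 6004.6/5761.6 = 1.042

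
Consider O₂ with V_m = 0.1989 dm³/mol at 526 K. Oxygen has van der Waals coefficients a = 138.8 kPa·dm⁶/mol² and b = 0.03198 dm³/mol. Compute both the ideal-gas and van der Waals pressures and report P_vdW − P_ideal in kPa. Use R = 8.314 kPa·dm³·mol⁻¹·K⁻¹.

Ideal: P_ideal = RT/V_m = (8.314)(526)/0.1989 = 21986.7 kPa
vdW: P = RT/(V_m − b) − a/V_m² = 4373.16/0.166920 − 138.8/0.0395612 = 26199.1 − 3508.49 = 22690.6 kPa
ΔP = 22690.6 − 21986.7 = 704 kPa

ΔP ≈ 704 kPa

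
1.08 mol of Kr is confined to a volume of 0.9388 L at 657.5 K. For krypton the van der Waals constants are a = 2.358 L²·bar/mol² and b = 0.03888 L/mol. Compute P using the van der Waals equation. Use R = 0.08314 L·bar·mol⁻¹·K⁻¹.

P = nRT/(V − nb) − a n²/V²
nRT/(V − nb) = (1.08)(0.08314)(657.5)/(0.9388 − 1.08×0.03888) = 59.038/0.89681 = 65.831 bar
a n²/V² = (2.358)(1.08)²/(0.9388)² = 3.1207 bar
P = 65.831 − 3.1207 = 62.71 bar

P ≈ 62.71 bar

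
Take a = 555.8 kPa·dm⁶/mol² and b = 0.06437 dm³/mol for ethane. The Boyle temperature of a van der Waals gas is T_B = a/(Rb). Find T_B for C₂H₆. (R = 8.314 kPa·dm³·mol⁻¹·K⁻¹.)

T_B ≈ 1039 K

For a van der Waals gas the second virial coefficient B₂ = b − a/(RT) vanishes at T_B = a/(Rb).
T_B = 555.8/(8.314×0.06437) = 555.8/0.53517 = 1039 K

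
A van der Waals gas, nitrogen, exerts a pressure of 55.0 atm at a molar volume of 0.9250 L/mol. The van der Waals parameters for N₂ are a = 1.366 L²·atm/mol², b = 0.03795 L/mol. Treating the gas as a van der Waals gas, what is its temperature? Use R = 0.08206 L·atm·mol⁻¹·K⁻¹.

T ≈ 611.8 K

T = (P + a/V_m²)(V_m − b)/R
P + a/V_m² = 55.0 + 1.366/(0.9250)² = 56.596 atm
V_m − b = 0.9250 − 0.03795 = 0.88705 L/mol
T = (56.596)(0.88705)/0.08206 = 611.8 K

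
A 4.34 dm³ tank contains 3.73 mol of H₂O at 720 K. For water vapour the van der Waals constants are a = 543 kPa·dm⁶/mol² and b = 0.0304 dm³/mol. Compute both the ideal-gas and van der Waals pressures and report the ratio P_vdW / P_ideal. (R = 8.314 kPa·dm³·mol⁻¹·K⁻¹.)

Ideal: P_ideal = nRT/V = (3.73)(8.314)(720)/4.34 = 5144.72 kPa
vdW: P = nRT/(V − nb) − a n²/V² = 22328.1/4.22661 − 7554.70/18.8356 = 5282.74 − 401.086 = 4881.65 kPa
Ratio = 4881.65/5144.72 = 0.9489

P_vdW / P_ideal ≈ 0.9489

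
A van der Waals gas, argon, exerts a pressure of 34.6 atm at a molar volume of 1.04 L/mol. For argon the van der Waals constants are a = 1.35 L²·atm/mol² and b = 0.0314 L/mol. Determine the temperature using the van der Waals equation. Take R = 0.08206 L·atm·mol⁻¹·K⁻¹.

T ≈ 440.6 K

T = (P + a/V_m²)(V_m − b)/R
P + a/V_m² = 34.6 + 1.35/(1.04)² = 35.848 atm
V_m − b = 1.04 − 0.0314 = 1.0086 L/mol
T = (35.848)(1.0086)/0.08206 = 440.6 K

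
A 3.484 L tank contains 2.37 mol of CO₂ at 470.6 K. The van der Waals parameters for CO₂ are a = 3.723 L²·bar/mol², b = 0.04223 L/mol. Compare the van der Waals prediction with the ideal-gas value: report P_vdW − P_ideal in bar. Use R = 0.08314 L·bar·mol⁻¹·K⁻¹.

ΔP ≈ -0.936 bar

Ideal: P_ideal = nRT/V = (2.37)(0.08314)(470.6)/3.484 = 26.6153 bar
vdW: P = nRT/(V − nb) − a n²/V² = 92.7279/3.38391 − 20.9117/12.1383 = 27.4026 − 1.72279 = 25.6798 bar
ΔP = 25.6798 − 26.6153 = -0.936 bar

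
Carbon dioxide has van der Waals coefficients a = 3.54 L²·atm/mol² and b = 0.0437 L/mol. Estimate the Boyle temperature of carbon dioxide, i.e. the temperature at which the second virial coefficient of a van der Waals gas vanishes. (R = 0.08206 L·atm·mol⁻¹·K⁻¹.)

For a van der Waals gas the second virial coefficient B₂ = b − a/(RT) vanishes at T_B = a/(Rb).
T_B = 3.54/(0.08206×0.0437) = 3.54/0.0035860 = 987.2 K

T_B ≈ 987.2 K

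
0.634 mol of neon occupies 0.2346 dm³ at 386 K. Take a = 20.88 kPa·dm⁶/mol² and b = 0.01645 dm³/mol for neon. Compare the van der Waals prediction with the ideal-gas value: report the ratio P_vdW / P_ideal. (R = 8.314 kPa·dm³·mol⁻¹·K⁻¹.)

Ideal: P_ideal = nRT/V = (0.634)(8.314)(386)/0.2346 = 8672.78 kPa
vdW: P = nRT/(V − nb) − a n²/V² = 2034.64/0.224171 − 8.39284/0.0550372 = 9076.29 − 152.494 = 8923.80 kPa
Ratio = 8923.80/8672.78 = 1.029

P_vdW / P_ideal ≈ 1.029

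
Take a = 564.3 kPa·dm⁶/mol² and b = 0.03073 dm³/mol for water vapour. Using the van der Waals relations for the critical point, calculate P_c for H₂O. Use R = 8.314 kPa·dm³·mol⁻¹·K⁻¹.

P_c ≈ 22132 kPa

For a van der Waals gas, P_c = a/(27b²).
P_c = 564.3/(27×(0.03073)²) = 564.3/0.025497 = 22132 kPa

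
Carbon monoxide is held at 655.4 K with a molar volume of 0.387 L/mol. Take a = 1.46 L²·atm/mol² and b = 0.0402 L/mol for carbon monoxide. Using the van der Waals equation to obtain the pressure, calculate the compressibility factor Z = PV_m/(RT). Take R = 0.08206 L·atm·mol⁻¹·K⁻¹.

Z ≈ 1.046

P = RT/(V_m − b) − a/V_m² = (0.08206)(655.4)/(0.387 − 0.0402) − 1.46/(0.387)²
  = 53.782/0.34680 − 9.7483 = 155.08 − 9.7483 = 145.33 atm
Z = PV_m/(RT) = (145.33)(0.387)/((0.08206)(655.4)) = 56.243/53.782 = 1.046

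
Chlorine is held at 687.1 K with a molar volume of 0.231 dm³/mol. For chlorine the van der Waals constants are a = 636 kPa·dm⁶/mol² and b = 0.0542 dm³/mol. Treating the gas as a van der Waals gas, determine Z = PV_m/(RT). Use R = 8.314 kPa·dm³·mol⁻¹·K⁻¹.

Z ≈ 0.8246

P = RT/(V_m − b) − a/V_m² = (8.314)(687.1)/(0.231 − 0.0542) − 636/(0.231)²
  = 5712.5/0.17680 − 11919 = 32311 − 11919 = 20392 kPa
Z = PV_m/(RT) = (20392)(0.231)/((8.314)(687.1)) = 4710.6/5712.5 = 0.8246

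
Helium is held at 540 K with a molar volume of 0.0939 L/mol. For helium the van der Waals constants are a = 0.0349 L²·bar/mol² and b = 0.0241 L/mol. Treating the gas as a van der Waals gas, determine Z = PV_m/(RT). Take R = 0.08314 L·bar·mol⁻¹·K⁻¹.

Z ≈ 1.337

P = RT/(V_m − b) − a/V_m² = (0.08314)(540)/(0.0939 − 0.0241) − 0.0349/(0.0939)²
  = 44.896/0.069800 − 3.9582 = 643.21 − 3.9582 = 639.25 bar
Z = PV_m/(RT) = (639.25)(0.0939)/((0.08314)(540)) = 60.026/44.896 = 1.337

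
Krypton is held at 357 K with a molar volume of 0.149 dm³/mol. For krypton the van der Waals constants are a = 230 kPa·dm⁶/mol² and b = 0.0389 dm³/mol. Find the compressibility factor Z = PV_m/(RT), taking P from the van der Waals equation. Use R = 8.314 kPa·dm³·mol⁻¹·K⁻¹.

Z ≈ 0.8332

P = RT/(V_m − b) − a/V_m² = (8.314)(357)/(0.149 − 0.0389) − 230/(0.149)²
  = 2968.1/0.11010 − 10360 = 26958 − 10360 = 16598 kPa
Z = PV_m/(RT) = (16598)(0.149)/((8.314)(357)) = 2473.1/2968.1 = 0.8332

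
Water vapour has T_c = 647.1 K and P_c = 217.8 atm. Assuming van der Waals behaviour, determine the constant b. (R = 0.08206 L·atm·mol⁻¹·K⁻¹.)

b ≈ 0.03048 L/mol

From T_c = 8a/(27Rb) and P_c = a/(27b²): b = R T_c/(8 P_c).
b = (0.08206)(647.1)/(8×217.8) = 53.101/1742.4 = 0.03048 L/mol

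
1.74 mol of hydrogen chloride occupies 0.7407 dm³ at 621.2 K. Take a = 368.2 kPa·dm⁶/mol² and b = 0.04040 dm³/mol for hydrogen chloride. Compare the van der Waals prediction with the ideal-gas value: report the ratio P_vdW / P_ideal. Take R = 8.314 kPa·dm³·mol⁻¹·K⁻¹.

Ideal: P_ideal = nRT/V = (1.74)(8.314)(621.2)/0.7407 = 12132.4 kPa
vdW: P = nRT/(V − nb) − a n²/V² = 8986.50/0.670404 − 1114.76/0.548636 = 13404.6 − 2031.88 = 11372.7 kPa
Ratio = 11372.7/12132.4 = 0.9374

P_vdW / P_ideal ≈ 0.9374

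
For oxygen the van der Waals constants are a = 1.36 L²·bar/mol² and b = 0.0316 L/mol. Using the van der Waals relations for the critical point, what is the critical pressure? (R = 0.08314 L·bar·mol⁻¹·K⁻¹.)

P_c ≈ 50.44 bar

For a van der Waals gas, P_c = a/(27b²).
P_c = 1.36/(27×(0.0316)²) = 1.36/0.026961 = 50.44 bar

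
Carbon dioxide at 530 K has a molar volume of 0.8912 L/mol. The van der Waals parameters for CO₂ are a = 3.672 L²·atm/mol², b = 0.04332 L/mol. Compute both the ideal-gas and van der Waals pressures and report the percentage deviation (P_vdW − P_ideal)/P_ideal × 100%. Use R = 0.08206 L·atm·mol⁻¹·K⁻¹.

Ideal: P_ideal = RT/V_m = (0.08206)(530)/0.8912 = 48.8014 atm
vdW: P = RT/(V_m − b) − a/V_m² = 43.4918/0.847880 − 3.672/0.794237 = 51.2948 − 4.62331 = 46.6715 atm
% deviation = (46.6715 − 48.8014)/48.8014 × 100% = -4.36%

-4.36 %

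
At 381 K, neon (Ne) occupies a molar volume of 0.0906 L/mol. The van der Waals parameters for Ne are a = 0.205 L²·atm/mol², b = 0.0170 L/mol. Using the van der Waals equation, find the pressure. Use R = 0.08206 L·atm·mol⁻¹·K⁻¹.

P = RT/(V_m − b) − a/V_m²
RT/(V_m − b) = (0.08206)(381)/(0.0906 − 0.0170) = 31.265/0.073600 = 424.80 atm
a/V_m² = 0.205/(0.0906)² = 24.975 atm
P = 424.80 − 24.975 = 399.8 atm

P ≈ 399.8 atm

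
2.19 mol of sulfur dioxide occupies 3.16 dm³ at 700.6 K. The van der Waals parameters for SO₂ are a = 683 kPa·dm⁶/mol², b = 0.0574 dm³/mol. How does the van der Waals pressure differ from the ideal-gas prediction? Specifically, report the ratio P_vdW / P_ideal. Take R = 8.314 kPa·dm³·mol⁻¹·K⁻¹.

Ideal: P_ideal = nRT/V = (2.19)(8.314)(700.6)/3.16 = 4036.80 kPa
vdW: P = nRT/(V − nb) − a n²/V² = 12756.3/3.03429 − 3275.74/9.98560 = 4204.05 − 328.046 = 3876.00 kPa
Ratio = 3876.00/4036.80 = 0.9602

P_vdW / P_ideal ≈ 0.9602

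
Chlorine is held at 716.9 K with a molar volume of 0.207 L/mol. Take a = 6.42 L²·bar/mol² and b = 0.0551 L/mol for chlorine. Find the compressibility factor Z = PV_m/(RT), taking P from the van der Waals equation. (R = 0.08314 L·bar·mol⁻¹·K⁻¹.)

Z ≈ 0.8424

P = RT/(V_m − b) − a/V_m² = (0.08314)(716.9)/(0.207 − 0.0551) − 6.42/(0.207)²
  = 59.603/0.15190 − 149.83 = 392.38 − 149.83 = 242.55 bar
Z = PV_m/(RT) = (242.55)(0.207)/((0.08314)(716.9)) = 50.208/59.603 = 0.8424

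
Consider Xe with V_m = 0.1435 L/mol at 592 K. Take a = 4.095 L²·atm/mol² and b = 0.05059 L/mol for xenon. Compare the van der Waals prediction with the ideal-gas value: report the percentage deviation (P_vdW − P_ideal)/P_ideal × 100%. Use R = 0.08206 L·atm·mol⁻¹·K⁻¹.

Ideal: P_ideal = RT/V_m = (0.08206)(592)/0.1435 = 338.533 atm
vdW: P = RT/(V_m − b) − a/V_m² = 48.5795/0.0929100 − 4.095/0.0205923 = 522.866 − 198.861 = 324.005 atm
% deviation = (324.005 − 338.533)/338.533 × 100% = -4.29%

-4.29 %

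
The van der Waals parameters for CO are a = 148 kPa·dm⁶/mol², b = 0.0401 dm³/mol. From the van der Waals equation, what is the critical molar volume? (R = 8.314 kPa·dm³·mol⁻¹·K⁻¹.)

For a van der Waals gas, V_m,c = 3b.
V_m,c = 3×0.0401 = 0.1203 dm³/mol

V_m,c ≈ 0.1203 dm³/mol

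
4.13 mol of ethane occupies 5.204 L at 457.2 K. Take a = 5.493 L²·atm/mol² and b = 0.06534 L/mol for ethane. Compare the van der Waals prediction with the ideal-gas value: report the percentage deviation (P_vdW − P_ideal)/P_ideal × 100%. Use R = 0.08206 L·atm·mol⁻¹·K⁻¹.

-6.15 %

Ideal: P_ideal = nRT/V = (4.13)(0.08206)(457.2)/5.204 = 29.7749 atm
vdW: P = nRT/(V − nb) − a n²/V² = 154.949/4.93415 − 93.6936/27.0816 = 31.4034 − 3.45968 = 27.9437 atm
% deviation = (27.9437 − 29.7749)/29.7749 × 100% = -6.15%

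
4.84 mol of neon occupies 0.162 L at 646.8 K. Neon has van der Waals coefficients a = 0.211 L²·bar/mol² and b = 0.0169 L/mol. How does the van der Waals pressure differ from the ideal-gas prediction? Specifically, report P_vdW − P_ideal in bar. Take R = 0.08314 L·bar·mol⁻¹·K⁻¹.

Ideal: P_ideal = nRT/V = (4.84)(0.08314)(646.8)/0.162 = 1606.61 bar
vdW: P = nRT/(V − nb) − a n²/V² = 260.271/0.0802040 − 4.94280/0.0262440 = 3245.11 − 188.340 = 3056.77 bar
ΔP = 3056.77 − 1606.61 = 1450 bar

ΔP ≈ 1450 bar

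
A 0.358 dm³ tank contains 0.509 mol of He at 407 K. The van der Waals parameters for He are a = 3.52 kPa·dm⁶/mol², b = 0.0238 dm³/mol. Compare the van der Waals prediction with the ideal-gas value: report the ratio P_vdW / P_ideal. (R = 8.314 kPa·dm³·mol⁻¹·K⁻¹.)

Ideal: P_ideal = nRT/V = (0.509)(8.314)(407)/0.358 = 4811.04 kPa
vdW: P = nRT/(V − nb) − a n²/V² = 1722.35/0.345886 − 0.911965/0.128164 = 4979.53 − 7.11561 = 4972.41 kPa
Ratio = 4972.41/4811.04 = 1.034

P_vdW / P_ideal ≈ 1.034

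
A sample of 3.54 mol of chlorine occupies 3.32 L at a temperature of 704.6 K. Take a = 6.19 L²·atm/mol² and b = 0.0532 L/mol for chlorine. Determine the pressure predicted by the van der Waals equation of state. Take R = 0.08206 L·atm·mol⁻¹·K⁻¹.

P ≈ 58.32 atm

P = nRT/(V − nb) − a n²/V²
nRT/(V − nb) = (3.54)(0.08206)(704.6)/(3.32 − 3.54×0.0532) = 204.68/3.1317 = 65.357 atm
a n²/V² = (6.19)(3.54)²/(3.32)² = 7.0375 atm
P = 65.357 − 7.0375 = 58.32 atm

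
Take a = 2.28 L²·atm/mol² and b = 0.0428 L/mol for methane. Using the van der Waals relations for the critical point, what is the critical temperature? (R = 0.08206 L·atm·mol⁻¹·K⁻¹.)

For a van der Waals gas, T_c = 8a/(27Rb).
T_c = 8×2.28/(27×0.08206×0.0428) = 18.240/0.094829 = 192.3 K

T_c ≈ 192.3 K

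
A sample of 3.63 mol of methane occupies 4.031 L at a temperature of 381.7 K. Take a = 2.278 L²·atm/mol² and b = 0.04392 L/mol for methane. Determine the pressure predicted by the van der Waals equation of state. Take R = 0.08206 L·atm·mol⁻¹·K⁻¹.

P = nRT/(V − nb) − a n²/V²
nRT/(V − nb) = (3.63)(0.08206)(381.7)/(4.031 − 3.63×0.04392) = 113.70/3.8716 = 29.368 atm
a n²/V² = (2.278)(3.63)²/(4.031)² = 1.8473 atm
P = 29.368 − 1.8473 = 27.52 atm

P ≈ 27.52 atm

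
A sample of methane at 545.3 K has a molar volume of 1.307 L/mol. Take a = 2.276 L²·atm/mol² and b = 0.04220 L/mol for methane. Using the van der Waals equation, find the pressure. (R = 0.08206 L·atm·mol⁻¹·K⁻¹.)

P ≈ 34.05 atm

P = RT/(V_m − b) − a/V_m²
RT/(V_m − b) = (0.08206)(545.3)/(1.307 − 0.04220) = 44.747/1.2648 = 35.379 atm
a/V_m² = 2.276/(1.307)² = 1.3324 atm
P = 35.379 − 1.3324 = 34.05 atm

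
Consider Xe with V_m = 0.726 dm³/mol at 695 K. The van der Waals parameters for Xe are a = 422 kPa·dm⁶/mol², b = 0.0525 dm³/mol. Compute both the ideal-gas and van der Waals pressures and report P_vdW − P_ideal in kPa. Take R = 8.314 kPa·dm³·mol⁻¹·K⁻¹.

ΔP ≈ -180.2 kPa

Ideal: P_ideal = RT/V_m = (8.314)(695)/0.726 = 7958.99 kPa
vdW: P = RT/(V_m − b) − a/V_m² = 5778.23/0.673500 − 422/0.527076 = 8579.41 − 800.644 = 7778.77 kPa
ΔP = 7778.77 − 7958.99 = -180.2 kPa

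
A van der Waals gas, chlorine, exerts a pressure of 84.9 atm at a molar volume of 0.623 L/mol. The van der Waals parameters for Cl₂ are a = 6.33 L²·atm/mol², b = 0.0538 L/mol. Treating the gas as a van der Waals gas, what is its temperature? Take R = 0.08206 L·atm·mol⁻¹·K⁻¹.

T = (P + a/V_m²)(V_m − b)/R
P + a/V_m² = 84.9 + 6.33/(0.623)² = 101.21 atm
V_m − b = 0.623 − 0.0538 = 0.56920 L/mol
T = (101.21)(0.56920)/0.08206 = 702.0 K

T ≈ 702.0 K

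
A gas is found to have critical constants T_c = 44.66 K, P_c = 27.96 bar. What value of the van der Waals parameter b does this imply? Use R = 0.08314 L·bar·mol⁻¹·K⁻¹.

b ≈ 0.01660 L/mol

From T_c = 8a/(27Rb) and P_c = a/(27b²): b = R T_c/(8 P_c).
b = (0.08314)(44.66)/(8×27.96) = 3.7130/223.68 = 0.01660 L/mol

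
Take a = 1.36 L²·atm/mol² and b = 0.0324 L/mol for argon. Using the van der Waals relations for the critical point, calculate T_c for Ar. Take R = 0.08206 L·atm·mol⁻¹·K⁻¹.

For a van der Waals gas, T_c = 8a/(27Rb).
T_c = 8×1.36/(27×0.08206×0.0324) = 10.880/0.071786 = 151.6 K

T_c ≈ 151.6 K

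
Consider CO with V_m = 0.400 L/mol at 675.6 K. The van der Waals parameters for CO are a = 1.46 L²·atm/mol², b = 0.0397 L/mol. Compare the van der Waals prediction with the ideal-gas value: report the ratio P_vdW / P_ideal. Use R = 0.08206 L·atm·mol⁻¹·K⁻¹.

P_vdW / P_ideal ≈ 1.044

Ideal: P_ideal = RT/V_m = (0.08206)(675.6)/0.400 = 138.599 atm
vdW: P = RT/(V_m − b) − a/V_m² = 55.4397/0.360300 − 1.46/0.160000 = 153.871 − 9.12500 = 144.746 atm
Ratio = 144.746/138.599 = 1.044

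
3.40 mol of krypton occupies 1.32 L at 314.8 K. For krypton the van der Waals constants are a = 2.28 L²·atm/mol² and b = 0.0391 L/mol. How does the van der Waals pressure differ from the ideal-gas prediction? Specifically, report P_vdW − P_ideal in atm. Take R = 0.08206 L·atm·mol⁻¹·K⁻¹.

ΔP ≈ -7.675 atm

Ideal: P_ideal = nRT/V = (3.40)(0.08206)(314.8)/1.32 = 66.5382 atm
vdW: P = nRT/(V − nb) − a n²/V² = 87.8305/1.18706 − 26.3568/1.74240 = 73.9899 − 15.1267 = 58.8632 atm
ΔP = 58.8632 − 66.5382 = -7.675 atm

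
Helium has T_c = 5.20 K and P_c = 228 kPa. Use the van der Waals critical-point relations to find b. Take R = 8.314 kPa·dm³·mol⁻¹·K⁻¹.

b ≈ 0.02370 dm³/mol

From T_c = 8a/(27Rb) and P_c = a/(27b²): b = R T_c/(8 P_c).
b = (8.314)(5.20)/(8×228) = 43.233/1824.0 = 0.02370 dm³/mol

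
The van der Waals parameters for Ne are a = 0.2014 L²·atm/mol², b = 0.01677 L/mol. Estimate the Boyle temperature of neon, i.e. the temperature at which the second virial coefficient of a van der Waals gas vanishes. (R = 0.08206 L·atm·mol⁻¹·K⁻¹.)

For a van der Waals gas the second virial coefficient B₂ = b − a/(RT) vanishes at T_B = a/(Rb).
T_B = 0.2014/(0.08206×0.01677) = 0.2014/0.0013761 = 146.4 K

T_B ≈ 146.4 K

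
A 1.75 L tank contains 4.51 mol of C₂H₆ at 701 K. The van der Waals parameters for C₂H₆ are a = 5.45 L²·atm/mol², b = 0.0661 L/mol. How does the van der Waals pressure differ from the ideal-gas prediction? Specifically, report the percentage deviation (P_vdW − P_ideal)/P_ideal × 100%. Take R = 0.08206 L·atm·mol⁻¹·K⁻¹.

Ideal: P_ideal = nRT/V = (4.51)(0.08206)(701)/1.75 = 148.248 atm
vdW: P = nRT/(V − nb) − a n²/V² = 259.434/1.45189 − 110.854/3.06250 = 178.687 − 36.1972 = 142.490 atm
% deviation = (142.490 − 148.248)/148.248 × 100% = -3.88%

-3.88 %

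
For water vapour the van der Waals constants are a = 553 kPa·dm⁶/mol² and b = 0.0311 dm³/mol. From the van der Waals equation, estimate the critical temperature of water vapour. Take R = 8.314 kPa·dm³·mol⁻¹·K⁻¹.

T_c ≈ 633.7 K

For a van der Waals gas, T_c = 8a/(27Rb).
T_c = 8×553/(27×8.314×0.0311) = 4424.0/6.9813 = 633.7 K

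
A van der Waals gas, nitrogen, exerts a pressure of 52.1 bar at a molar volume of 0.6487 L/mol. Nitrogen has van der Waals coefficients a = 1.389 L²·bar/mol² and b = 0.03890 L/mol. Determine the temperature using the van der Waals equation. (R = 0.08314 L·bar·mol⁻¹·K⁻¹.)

T = (P + a/V_m²)(V_m − b)/R
P + a/V_m² = 52.1 + 1.389/(0.6487)² = 55.401 bar
V_m − b = 0.6487 − 0.03890 = 0.60980 L/mol
T = (55.401)(0.60980)/0.08314 = 406.3 K

T ≈ 406.3 K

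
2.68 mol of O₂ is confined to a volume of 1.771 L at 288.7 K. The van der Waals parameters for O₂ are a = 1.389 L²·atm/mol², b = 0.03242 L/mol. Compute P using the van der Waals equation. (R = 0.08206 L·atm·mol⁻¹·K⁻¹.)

P ≈ 34.52 atm

P = nRT/(V − nb) − a n²/V²
nRT/(V − nb) = (2.68)(0.08206)(288.7)/(1.771 − 2.68×0.03242) = 63.491/1.6841 = 37.700 atm
a n²/V² = (1.389)(2.68)²/(1.771)² = 3.1808 atm
P = 37.700 − 3.1808 = 34.52 atm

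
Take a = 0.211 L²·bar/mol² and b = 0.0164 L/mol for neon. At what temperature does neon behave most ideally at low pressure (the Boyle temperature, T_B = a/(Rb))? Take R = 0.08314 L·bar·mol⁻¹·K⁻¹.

T_B ≈ 154.7 K

For a van der Waals gas the second virial coefficient B₂ = b − a/(RT) vanishes at T_B = a/(Rb).
T_B = 0.211/(0.08314×0.0164) = 0.211/0.0013635 = 154.7 K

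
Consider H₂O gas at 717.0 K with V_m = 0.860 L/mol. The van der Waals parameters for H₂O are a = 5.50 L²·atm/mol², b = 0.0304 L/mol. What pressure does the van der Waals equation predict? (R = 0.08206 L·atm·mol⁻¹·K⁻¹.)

P ≈ 63.49 atm

P = RT/(V_m − b) − a/V_m²
RT/(V_m − b) = (0.08206)(717.0)/(0.860 − 0.0304) = 58.837/0.82960 = 70.922 atm
a/V_m² = 5.50/(0.860)² = 7.4365 atm
P = 70.922 − 7.4365 = 63.49 atm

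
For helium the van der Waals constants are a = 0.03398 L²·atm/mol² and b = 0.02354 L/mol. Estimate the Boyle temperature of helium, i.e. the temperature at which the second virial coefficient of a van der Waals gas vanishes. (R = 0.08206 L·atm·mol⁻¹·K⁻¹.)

For a van der Waals gas the second virial coefficient B₂ = b − a/(RT) vanishes at T_B = a/(Rb).
T_B = 0.03398/(0.08206×0.02354) = 0.03398/0.0019317 = 17.59 K

T_B ≈ 17.59 K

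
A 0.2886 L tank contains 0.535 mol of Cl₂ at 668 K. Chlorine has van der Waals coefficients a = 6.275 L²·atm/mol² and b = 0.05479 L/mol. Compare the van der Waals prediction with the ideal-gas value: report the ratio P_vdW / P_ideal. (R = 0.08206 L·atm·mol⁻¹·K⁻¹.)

Ideal: P_ideal = nRT/V = (0.535)(0.08206)(668)/0.2886 = 101.617 atm
vdW: P = nRT/(V − nb) − a n²/V² = 29.3266/0.259287 − 1.79606/0.0832900 = 113.105 − 21.5639 = 91.541 atm
Ratio = 91.541/101.617 = 0.9008

P_vdW / P_ideal ≈ 0.9008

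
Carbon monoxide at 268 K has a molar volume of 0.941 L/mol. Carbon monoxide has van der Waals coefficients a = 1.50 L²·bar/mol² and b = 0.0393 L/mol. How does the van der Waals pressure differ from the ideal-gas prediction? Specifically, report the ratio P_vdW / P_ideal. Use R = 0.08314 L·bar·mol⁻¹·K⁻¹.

P_vdW / P_ideal ≈ 0.9720

Ideal: P_ideal = RT/V_m = (0.08314)(268)/0.941 = 23.6786 bar
vdW: P = RT/(V_m − b) − a/V_m² = 22.2815/0.901700 − 1.50/0.885481 = 24.7105 − 1.69399 = 23.0165 bar
Ratio = 23.0165/23.6786 = 0.9720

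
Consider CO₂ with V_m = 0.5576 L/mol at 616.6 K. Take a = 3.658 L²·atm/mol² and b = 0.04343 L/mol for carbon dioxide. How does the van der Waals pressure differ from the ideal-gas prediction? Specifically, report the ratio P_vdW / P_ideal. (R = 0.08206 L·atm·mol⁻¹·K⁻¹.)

Ideal: P_ideal = RT/V_m = (0.08206)(616.6)/0.5576 = 90.7428 atm
vdW: P = RT/(V_m − b) − a/V_m² = 50.5982/0.514170 − 3.658/0.310918 = 98.4075 − 11.7652 = 86.6423 atm
Ratio = 86.6423/90.7428 = 0.9548

P_vdW / P_ideal ≈ 0.9548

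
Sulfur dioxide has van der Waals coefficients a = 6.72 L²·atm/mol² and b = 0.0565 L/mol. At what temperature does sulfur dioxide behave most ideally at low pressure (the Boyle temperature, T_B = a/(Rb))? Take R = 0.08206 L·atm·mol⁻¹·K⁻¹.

For a van der Waals gas the second virial coefficient B₂ = b − a/(RT) vanishes at T_B = a/(Rb).
T_B = 6.72/(0.08206×0.0565) = 6.72/0.0046364 = 1449 K

T_B ≈ 1449 K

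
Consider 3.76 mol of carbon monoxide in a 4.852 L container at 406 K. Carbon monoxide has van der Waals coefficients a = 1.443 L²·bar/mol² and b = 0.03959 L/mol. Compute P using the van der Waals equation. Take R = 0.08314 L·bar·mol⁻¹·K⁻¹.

P = nRT/(V − nb) − a n²/V²
nRT/(V − nb) = (3.76)(0.08314)(406)/(4.852 − 3.76×0.03959) = 126.92/4.7031 = 26.986 bar
a n²/V² = (1.443)(3.76)²/(4.852)² = 0.86656 bar
P = 26.986 − 0.86656 = 26.12 bar

P ≈ 26.12 bar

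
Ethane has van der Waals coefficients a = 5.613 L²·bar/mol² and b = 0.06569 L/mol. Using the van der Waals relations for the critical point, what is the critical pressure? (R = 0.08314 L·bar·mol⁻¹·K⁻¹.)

For a van der Waals gas, P_c = a/(27b²).
P_c = 5.613/(27×(0.06569)²) = 5.613/0.11651 = 48.18 bar

P_c ≈ 48.18 bar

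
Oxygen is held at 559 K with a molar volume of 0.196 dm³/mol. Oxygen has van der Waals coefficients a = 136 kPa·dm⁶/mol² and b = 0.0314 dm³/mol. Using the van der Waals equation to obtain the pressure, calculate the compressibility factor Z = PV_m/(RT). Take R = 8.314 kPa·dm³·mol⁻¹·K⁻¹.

P = RT/(V_m − b) − a/V_m² = (8.314)(559)/(0.196 − 0.0314) − 136/(0.196)²
  = 4647.5/0.16460 − 3540.2 = 28235 − 3540.2 = 24695 kPa
Z = PV_m/(RT) = (24695)(0.196)/((8.314)(559)) = 4840.2/4647.5 = 1.041

Z ≈ 1.041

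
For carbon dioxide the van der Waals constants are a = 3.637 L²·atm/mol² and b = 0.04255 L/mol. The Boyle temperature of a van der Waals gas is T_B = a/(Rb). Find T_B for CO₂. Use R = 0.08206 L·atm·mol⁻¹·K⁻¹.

T_B ≈ 1042 K

For a van der Waals gas the second virial coefficient B₂ = b − a/(RT) vanishes at T_B = a/(Rb).
T_B = 3.637/(0.08206×0.04255) = 3.637/0.0034917 = 1042 K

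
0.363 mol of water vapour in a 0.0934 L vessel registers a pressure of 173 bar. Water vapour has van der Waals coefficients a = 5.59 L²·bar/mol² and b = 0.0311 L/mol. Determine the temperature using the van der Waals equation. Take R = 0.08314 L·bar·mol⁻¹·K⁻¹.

T = (P + a n²/V²)(V − nb)/(nR)
P + a n²/V² = 173 + (5.59)(0.363)²/(0.0934)² = 257.44 bar
V − nb = 0.0934 − (0.363)(0.0311) = 0.082111 L
T = (257.44)(0.082111)/((0.363)(0.08314)) = 700.4 K

T ≈ 700.4 K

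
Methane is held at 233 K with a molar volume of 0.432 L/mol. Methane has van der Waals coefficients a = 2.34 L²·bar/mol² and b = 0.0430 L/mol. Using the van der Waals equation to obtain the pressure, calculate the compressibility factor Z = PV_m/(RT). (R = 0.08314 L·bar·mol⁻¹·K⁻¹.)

P = RT/(V_m − b) − a/V_m² = (0.08314)(233)/(0.432 − 0.0430) − 2.34/(0.432)²
  = 19.372/0.38900 − 12.539 = 49.799 − 12.539 = 37.260 bar
Z = PV_m/(RT) = (37.260)(0.432)/((0.08314)(233)) = 16.096/19.372 = 0.8309

Z ≈ 0.8309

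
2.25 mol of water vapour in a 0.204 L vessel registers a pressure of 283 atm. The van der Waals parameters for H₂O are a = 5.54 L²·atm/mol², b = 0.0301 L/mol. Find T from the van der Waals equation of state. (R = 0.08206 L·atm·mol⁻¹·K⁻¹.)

T = (P + a n²/V²)(V − nb)/(nR)
P + a n²/V² = 283 + (5.54)(2.25)²/(0.204)² = 956.93 atm
V − nb = 0.204 − (2.25)(0.0301) = 0.13628 L
T = (956.93)(0.13628)/((2.25)(0.08206)) = 706.3 K

T ≈ 706.3 K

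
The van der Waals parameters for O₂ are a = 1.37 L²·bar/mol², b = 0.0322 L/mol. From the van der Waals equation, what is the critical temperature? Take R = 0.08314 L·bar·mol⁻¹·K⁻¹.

T_c ≈ 151.6 K

For a van der Waals gas, T_c = 8a/(27Rb).
T_c = 8×1.37/(27×0.08314×0.0322) = 10.960/0.072282 = 151.6 K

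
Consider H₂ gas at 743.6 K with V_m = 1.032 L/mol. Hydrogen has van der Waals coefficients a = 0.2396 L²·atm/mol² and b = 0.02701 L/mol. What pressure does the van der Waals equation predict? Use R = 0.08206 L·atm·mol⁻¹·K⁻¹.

P ≈ 60.49 atm

P = RT/(V_m − b) − a/V_m²
RT/(V_m − b) = (0.08206)(743.6)/(1.032 − 0.02701) = 61.020/1.0050 = 60.716 atm
a/V_m² = 0.2396/(1.032)² = 0.22497 atm
P = 60.716 − 0.22497 = 60.49 atm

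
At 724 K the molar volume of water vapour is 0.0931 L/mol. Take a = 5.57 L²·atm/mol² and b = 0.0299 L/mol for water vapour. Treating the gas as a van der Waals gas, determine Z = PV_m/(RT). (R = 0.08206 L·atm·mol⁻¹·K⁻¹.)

P = RT/(V_m − b) − a/V_m² = (0.08206)(724)/(0.0931 − 0.0299) − 5.57/(0.0931)²
  = 59.411/0.063200 − 642.62 = 940.05 − 642.62 = 297.43 atm
Z = PV_m/(RT) = (297.43)(0.0931)/((0.08206)(724)) = 27.691/59.411 = 0.4661

Z ≈ 0.4661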